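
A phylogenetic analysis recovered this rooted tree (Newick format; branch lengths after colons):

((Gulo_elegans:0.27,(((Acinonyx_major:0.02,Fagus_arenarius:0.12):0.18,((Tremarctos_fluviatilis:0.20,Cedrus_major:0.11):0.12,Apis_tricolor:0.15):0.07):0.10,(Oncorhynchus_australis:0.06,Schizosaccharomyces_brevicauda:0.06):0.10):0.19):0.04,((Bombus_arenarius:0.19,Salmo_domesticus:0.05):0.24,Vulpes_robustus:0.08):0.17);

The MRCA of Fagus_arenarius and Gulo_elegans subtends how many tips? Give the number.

8

The MRCA of Fagus_arenarius and Gulo_elegans is the node subtending (Gulo_elegans,(((Acinonyx_major,Fagus_arenarius),((Tremarctos_fluviatilis,Cedrus_major),Apis_tricolor)),(Oncorhynchus_australis,Schizosaccharomyces_brevicauda))).
That clade contains 8 terminal taxa: Acinonyx_major, Apis_tricolor, Cedrus_major, Fagus_arenarius, Gulo_elegans, Oncorhynchus_australis, Schizosaccharomyces_brevicauda, Tremarctos_fluviatilis.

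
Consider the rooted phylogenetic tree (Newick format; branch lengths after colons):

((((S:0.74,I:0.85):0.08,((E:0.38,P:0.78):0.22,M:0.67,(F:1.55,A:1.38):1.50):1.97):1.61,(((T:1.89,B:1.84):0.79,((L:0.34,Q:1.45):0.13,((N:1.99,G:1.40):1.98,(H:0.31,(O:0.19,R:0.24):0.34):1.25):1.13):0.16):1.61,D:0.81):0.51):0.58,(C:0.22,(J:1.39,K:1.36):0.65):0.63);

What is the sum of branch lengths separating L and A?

9.21

The path runs L → … → MRCA → … → A; the MRCA is the node subtending (((S,I),((E,P),M,(F,A))),(((T,B),((L,Q),((N,G),(H,(O,R))))),D)).
Branch lengths along that path: 0.34 + 0.13 + 0.16 + 1.61 + 0.51 + 1.61 + 1.97 + 1.50 + 1.38 = 9.21.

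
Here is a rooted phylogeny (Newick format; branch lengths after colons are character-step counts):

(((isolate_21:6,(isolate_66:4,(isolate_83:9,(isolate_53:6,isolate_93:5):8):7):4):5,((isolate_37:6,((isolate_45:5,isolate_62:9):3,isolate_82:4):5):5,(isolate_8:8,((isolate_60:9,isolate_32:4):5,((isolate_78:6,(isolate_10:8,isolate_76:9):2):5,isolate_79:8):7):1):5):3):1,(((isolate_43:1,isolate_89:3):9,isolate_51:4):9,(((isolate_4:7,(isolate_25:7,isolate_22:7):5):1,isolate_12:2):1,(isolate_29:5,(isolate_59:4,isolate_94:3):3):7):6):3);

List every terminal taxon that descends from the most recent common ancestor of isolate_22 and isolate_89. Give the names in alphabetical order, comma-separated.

isolate_12, isolate_22, isolate_25, isolate_29, isolate_4, isolate_43, isolate_51, isolate_59, isolate_89, isolate_94

Tracing isolate_22: it sits inside (isolate_25,isolate_22).
Tracing isolate_89: it sits inside (isolate_43,isolate_89).
The smallest clade enclosing both is (((isolate_43,isolate_89),isolate_51),(((isolate_4,(isolate_25,isolate_22)),isolate_12),(isolate_29,(isolate_59,isolate_94)))); the answer is its 10 terminal taxa in alphabetical order.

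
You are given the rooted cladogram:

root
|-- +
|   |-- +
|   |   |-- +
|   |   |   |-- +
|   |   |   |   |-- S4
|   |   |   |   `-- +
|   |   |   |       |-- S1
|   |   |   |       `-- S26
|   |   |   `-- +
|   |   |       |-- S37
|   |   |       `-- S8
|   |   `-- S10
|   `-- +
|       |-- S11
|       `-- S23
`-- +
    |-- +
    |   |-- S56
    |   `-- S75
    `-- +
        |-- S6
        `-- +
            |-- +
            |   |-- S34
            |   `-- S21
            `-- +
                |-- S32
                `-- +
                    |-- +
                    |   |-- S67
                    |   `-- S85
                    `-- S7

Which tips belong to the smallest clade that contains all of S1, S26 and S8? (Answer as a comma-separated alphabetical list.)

S1, S26, S37, S4, S8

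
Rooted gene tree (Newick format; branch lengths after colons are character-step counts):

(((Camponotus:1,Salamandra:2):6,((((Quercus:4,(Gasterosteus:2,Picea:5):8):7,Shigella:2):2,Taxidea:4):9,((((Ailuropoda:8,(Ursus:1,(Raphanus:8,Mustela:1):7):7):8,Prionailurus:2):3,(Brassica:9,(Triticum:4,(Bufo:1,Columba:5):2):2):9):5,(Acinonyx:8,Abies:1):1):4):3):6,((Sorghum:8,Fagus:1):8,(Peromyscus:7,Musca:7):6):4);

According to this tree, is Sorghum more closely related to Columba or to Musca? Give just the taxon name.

Musca

The MRCA of Sorghum and Musca subtends ((Sorghum,Fagus),(Peromyscus,Musca)) (4 taxa).
The MRCA of Sorghum and Columba is the root, subtending the entire tree (22 taxa).
The first is nested inside the second, so Sorghum shares a more recent common ancestor with Musca.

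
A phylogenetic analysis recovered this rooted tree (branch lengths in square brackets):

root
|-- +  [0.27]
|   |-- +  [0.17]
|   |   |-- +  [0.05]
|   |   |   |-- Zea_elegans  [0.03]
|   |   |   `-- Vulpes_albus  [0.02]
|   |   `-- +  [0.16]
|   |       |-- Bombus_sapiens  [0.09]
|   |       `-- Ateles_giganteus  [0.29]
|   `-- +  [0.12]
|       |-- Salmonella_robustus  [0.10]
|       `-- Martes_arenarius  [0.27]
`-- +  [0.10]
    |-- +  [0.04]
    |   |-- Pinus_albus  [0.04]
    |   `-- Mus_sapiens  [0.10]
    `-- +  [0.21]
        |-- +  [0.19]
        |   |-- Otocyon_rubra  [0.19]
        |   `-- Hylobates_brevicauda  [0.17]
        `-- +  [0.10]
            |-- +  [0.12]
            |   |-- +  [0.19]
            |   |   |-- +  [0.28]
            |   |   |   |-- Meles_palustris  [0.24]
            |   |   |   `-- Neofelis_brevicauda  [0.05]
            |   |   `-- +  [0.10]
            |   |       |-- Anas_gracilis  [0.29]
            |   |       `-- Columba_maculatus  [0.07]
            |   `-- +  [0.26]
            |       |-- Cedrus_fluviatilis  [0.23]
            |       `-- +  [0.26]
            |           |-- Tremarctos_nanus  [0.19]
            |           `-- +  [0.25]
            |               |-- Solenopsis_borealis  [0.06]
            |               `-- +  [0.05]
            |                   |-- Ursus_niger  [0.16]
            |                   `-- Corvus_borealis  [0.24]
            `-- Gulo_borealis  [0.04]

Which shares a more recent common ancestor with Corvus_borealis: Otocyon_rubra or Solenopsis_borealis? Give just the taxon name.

Solenopsis_borealis

The MRCA of Corvus_borealis and Solenopsis_borealis subtends (Solenopsis_borealis,(Ursus_niger,Corvus_borealis)) (3 taxa).
The MRCA of Corvus_borealis and Otocyon_rubra subtends ((Otocyon_rubra,Hylobates_brevicauda),((((Meles_palustris,Neofelis_brevicauda),(Anas_gracilis,Columba_maculatus)),(Cedrus_fluviatilis,(Tremarctos_nanus,(Solenopsis_borealis,(Ursus_niger,Corvus_borealis))))),Gulo_borealis)) (12 taxa).
The first is nested inside the second, so Corvus_borealis shares a more recent common ancestor with Solenopsis_borealis.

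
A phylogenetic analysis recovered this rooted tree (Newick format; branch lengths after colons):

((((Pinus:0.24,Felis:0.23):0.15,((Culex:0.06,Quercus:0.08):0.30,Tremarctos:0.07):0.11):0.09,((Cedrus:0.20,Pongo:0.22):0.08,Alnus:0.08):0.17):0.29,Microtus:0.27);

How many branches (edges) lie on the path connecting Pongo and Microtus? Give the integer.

5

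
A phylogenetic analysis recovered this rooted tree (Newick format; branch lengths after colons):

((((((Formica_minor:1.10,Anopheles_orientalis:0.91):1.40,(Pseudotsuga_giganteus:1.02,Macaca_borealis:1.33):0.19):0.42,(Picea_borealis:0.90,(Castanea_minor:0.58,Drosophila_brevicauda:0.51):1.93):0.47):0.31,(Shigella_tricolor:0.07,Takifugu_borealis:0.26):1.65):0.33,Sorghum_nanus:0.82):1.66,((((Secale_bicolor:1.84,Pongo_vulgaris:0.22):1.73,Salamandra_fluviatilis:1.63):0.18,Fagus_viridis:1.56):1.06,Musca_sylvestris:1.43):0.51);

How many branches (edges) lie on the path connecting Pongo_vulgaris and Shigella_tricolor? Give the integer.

The MRCA of Pongo_vulgaris and Shigella_tricolor is the root of the tree.
From Pongo_vulgaris up to that node: 5 branches. From Shigella_tricolor up to the same node: 4 branches. Total: 5 + 4 = 9.

9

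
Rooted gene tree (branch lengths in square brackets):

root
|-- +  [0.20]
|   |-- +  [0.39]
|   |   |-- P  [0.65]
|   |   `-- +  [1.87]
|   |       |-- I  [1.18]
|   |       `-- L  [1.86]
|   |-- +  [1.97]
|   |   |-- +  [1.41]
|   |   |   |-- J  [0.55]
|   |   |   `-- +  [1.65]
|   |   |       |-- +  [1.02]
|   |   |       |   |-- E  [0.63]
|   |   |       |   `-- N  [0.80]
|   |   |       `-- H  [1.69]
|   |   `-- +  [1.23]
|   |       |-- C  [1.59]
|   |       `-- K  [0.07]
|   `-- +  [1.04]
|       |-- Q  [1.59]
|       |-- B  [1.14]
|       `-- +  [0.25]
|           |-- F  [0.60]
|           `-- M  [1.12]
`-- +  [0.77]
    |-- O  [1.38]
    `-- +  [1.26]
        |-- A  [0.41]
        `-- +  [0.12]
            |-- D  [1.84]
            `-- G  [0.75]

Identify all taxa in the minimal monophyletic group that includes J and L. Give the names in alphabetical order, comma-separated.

B, C, E, F, H, I, J, K, L, M, N, P, Q

Tracing J: it sits inside (J,((E,N),H)).
Tracing L: it sits inside (I,L).
The smallest clade enclosing both is ((P,(I,L)),((J,((E,N),H)),(C,K)),(Q,B,(F,M))); the answer is its 13 terminal taxa in alphabetical order.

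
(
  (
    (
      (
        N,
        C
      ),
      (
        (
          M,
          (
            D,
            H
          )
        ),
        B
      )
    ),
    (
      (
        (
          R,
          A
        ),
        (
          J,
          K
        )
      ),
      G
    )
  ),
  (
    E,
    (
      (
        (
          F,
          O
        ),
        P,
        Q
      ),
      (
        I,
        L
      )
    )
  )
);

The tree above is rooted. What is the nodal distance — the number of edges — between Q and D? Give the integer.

The MRCA of Q and D is the root of the tree.
From Q up to that node: 4 branches. From D up to the same node: 6 branches. Total: 4 + 6 = 10.

10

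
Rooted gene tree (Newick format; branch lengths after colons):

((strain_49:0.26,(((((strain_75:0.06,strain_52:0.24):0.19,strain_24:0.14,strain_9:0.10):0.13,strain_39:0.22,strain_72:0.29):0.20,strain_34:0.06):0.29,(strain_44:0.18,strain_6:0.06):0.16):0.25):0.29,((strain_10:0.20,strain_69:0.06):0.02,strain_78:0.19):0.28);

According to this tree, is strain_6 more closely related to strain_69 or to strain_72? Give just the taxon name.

strain_72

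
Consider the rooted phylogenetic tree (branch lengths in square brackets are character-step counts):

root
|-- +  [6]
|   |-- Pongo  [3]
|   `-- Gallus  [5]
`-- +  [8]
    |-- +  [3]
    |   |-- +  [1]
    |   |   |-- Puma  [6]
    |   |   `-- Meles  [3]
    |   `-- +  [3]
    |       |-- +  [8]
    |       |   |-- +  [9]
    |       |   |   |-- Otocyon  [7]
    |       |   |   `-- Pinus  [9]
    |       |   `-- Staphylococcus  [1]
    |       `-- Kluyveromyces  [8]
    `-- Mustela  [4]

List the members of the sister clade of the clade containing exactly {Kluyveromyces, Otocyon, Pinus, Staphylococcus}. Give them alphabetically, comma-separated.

The clade containing exactly {Kluyveromyces, Otocyon, Pinus, Staphylococcus} attaches to the tree at the node subtending ((Puma,Meles),(((Otocyon,Pinus),Staphylococcus),Kluyveromyces)).
The other lineage descending from that same node — the sister group — is (Puma,Meles); its 2 tips in alphabetical order are the answer.

Meles, Puma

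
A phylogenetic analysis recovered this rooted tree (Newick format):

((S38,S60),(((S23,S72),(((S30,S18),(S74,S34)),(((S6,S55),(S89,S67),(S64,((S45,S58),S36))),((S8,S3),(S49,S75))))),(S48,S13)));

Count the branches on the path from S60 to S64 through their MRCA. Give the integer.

9

The MRCA of S60 and S64 is the root of the tree.
From S60 up to that node: 2 branches. From S64 up to the same node: 7 branches. Total: 2 + 7 = 9.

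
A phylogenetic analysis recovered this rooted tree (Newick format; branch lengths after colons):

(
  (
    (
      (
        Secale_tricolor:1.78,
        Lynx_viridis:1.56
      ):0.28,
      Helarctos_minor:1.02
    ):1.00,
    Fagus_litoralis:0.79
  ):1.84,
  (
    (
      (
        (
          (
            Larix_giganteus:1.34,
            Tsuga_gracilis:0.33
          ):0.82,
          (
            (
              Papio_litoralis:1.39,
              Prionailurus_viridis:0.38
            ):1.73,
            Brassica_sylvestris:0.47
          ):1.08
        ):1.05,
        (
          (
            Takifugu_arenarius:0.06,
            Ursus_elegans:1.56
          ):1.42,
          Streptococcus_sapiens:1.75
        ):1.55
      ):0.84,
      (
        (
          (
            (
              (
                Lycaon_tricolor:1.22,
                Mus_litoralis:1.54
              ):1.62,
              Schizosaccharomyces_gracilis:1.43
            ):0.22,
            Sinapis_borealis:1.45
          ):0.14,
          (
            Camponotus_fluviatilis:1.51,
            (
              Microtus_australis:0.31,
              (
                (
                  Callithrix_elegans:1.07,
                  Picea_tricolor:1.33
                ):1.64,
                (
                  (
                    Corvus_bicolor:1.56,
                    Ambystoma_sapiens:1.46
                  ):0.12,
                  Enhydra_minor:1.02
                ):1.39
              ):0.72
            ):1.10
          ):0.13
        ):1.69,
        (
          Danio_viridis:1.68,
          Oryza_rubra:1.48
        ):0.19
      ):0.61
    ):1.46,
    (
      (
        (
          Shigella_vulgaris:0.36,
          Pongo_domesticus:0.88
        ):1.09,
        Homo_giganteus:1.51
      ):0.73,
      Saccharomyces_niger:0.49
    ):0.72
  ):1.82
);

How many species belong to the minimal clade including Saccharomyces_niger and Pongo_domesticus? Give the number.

4

The MRCA of Saccharomyces_niger and Pongo_domesticus is the node subtending (((Shigella_vulgaris,Pongo_domesticus),Homo_giganteus),Saccharomyces_niger).
That clade contains 4 terminal taxa: Homo_giganteus, Pongo_domesticus, Saccharomyces_niger, Shigella_vulgaris.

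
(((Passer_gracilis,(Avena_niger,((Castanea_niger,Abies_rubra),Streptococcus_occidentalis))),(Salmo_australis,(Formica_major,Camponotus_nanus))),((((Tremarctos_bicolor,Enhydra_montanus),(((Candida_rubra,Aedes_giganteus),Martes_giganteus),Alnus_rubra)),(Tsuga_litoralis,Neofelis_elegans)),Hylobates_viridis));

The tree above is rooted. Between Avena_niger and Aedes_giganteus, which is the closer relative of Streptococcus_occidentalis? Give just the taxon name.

The MRCA of Streptococcus_occidentalis and Avena_niger subtends (Avena_niger,((Castanea_niger,Abies_rubra),Streptococcus_occidentalis)) (4 taxa).
The MRCA of Streptococcus_occidentalis and Aedes_giganteus is the root, subtending the entire tree (17 taxa).
The first is nested inside the second, so Streptococcus_occidentalis shares a more recent common ancestor with Avena_niger.

Avena_niger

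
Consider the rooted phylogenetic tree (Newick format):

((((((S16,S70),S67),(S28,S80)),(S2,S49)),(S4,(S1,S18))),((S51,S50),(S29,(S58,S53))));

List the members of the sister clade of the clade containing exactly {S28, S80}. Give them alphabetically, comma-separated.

S16, S67, S70

The clade containing exactly {S28, S80} attaches to the tree at the node subtending (((S16,S70),S67),(S28,S80)).
The other lineage descending from that same node — the sister group — is ((S16,S70),S67); its 3 tips in alphabetical order are the answer.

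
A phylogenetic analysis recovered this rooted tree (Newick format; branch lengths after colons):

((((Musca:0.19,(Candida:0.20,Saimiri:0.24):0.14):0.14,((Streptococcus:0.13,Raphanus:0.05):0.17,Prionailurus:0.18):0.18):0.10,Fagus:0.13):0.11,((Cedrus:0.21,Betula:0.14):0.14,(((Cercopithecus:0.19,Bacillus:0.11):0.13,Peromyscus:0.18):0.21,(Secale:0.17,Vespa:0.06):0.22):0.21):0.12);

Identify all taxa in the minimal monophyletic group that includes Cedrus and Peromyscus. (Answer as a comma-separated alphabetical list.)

Bacillus, Betula, Cedrus, Cercopithecus, Peromyscus, Secale, Vespa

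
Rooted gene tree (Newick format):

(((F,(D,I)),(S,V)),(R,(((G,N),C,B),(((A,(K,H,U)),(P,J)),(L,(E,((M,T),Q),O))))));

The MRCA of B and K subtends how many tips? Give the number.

The MRCA of B and K is the node subtending (((G,N),C,B),(((A,(K,H,U)),(P,J)),(L,(E,((M,T),Q),O)))).
That clade contains 16 terminal taxa: A, B, C, E, G, H, J, K, L, M, N, O, P, Q, T, U.

16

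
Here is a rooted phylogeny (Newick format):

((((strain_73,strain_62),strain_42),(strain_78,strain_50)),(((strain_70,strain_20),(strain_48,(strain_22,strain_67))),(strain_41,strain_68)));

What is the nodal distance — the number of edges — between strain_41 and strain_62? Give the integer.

The MRCA of strain_41 and strain_62 is the root of the tree.
From strain_41 up to that node: 3 branches. From strain_62 up to the same node: 4 branches. Total: 3 + 4 = 7.

7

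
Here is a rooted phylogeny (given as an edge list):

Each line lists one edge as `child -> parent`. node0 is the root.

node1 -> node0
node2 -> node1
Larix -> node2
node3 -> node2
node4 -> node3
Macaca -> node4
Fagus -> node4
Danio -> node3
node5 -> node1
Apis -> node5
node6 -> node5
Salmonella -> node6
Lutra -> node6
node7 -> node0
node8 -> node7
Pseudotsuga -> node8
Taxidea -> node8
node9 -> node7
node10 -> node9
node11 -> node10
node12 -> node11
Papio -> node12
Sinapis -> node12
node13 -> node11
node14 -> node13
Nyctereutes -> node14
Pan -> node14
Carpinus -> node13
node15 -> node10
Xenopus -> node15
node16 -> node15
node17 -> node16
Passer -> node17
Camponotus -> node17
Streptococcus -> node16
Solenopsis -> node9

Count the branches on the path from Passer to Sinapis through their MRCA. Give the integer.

The MRCA of Passer and Sinapis is the node subtending (((Papio,Sinapis),((Nyctereutes,Pan),Carpinus)),(Xenopus,((Passer,Camponotus),Streptococcus))).
From Passer up to that node: 4 branches. From Sinapis up to the same node: 3 branches. Total: 4 + 3 = 7.

7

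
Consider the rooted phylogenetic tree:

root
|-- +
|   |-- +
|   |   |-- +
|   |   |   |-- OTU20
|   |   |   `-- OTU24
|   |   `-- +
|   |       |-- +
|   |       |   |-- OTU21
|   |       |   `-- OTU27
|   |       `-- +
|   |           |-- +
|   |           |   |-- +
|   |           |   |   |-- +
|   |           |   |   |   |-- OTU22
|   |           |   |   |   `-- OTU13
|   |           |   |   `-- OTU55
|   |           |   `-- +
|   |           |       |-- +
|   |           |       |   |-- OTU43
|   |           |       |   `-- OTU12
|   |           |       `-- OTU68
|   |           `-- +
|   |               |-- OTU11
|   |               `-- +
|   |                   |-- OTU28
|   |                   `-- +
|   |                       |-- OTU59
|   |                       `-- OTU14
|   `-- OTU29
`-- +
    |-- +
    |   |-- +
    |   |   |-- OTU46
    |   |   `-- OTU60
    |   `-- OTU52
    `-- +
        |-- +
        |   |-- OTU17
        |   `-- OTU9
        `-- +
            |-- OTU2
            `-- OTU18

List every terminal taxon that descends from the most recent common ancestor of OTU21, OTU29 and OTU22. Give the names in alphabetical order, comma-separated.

Tracing OTU21: it sits inside (OTU21,OTU27).
Tracing OTU29: it sits inside (((OTU20,OTU24),((OTU21,OTU27),((((OTU22,OTU13),OTU55),((OTU43,OTU12),OTU68)),(OTU11,(OTU28,(OTU59,OTU14)))))),OTU29).
Tracing OTU22: it sits inside (OTU22,OTU13).
The smallest clade enclosing all 3 is (((OTU20,OTU24),((OTU21,OTU27),((((OTU22,OTU13),OTU55),((OTU43,OTU12),OTU68)),(OTU11,(OTU28,(OTU59,OTU14)))))),OTU29); the answer is its 15 terminal taxa in alphabetical order.

OTU11, OTU12, OTU13, OTU14, OTU20, OTU21, OTU22, OTU24, OTU27, OTU28, OTU29, OTU43, OTU55, OTU59, OTU68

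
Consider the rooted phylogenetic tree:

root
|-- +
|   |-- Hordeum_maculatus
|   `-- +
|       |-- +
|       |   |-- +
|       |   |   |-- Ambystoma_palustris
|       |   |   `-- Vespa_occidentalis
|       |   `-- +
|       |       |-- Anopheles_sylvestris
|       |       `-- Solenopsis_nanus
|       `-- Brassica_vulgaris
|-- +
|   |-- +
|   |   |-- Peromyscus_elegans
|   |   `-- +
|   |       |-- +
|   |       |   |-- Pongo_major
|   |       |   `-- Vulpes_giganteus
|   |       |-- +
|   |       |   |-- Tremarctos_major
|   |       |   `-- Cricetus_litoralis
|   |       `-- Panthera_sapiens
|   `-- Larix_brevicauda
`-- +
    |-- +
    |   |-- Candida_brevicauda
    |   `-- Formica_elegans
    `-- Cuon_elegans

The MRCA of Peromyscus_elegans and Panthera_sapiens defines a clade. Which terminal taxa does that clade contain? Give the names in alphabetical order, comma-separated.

Tracing Peromyscus_elegans: it sits inside (Peromyscus_elegans,((Pongo_major,Vulpes_giganteus),(Tremarctos_major,Cricetus_litoralis),Panthera_sapiens)).
Tracing Panthera_sapiens: it sits inside ((Pongo_major,Vulpes_giganteus),(Tremarctos_major,Cricetus_litoralis),Panthera_sapiens).
The smallest clade enclosing both is (Peromyscus_elegans,((Pongo_major,Vulpes_giganteus),(Tremarctos_major,Cricetus_litoralis),Panthera_sapiens)); the answer is its 6 terminal taxa in alphabetical order.

Cricetus_litoralis, Panthera_sapiens, Peromyscus_elegans, Pongo_major, Tremarctos_major, Vulpes_giganteus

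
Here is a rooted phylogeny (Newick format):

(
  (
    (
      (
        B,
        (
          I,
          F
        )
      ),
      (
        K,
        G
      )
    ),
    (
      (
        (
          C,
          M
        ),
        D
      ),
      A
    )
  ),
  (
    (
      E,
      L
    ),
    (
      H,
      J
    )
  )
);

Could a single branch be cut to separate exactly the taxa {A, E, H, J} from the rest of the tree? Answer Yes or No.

The MRCA of the listed taxa is the root, so the smallest clade containing them is the whole tree.
That clade also contains B, C, D, F, G, I, K, L, M, which are not in the proposed group, so the group is not monophyletic.

No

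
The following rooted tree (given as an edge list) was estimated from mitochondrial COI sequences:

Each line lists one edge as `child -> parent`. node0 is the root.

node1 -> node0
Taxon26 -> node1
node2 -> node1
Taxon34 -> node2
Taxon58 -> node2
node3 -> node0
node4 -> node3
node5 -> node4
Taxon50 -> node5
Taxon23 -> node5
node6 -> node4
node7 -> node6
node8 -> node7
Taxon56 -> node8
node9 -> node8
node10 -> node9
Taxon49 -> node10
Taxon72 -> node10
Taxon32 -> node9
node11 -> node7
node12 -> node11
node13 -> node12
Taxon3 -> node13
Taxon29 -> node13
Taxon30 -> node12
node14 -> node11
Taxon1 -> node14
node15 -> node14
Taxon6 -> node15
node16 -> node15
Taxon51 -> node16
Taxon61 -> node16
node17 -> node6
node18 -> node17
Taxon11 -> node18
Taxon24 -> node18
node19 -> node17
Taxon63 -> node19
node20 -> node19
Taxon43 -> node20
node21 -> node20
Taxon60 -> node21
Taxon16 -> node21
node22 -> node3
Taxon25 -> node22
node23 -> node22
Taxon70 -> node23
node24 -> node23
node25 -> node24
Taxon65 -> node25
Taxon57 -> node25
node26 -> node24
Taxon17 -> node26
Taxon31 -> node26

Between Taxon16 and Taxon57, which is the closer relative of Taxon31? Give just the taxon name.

Taxon57

The MRCA of Taxon31 and Taxon57 subtends ((Taxon65,Taxon57),(Taxon17,Taxon31)) (4 taxa).
The MRCA of Taxon31 and Taxon16 subtends (((Taxon50,Taxon23),(((Taxon56,((Taxon49,Taxon72),Taxon32)),(((Taxon3,Taxon29),Taxon30),(Taxon1,(Taxon6,(Taxon51,Taxon61))))),((Taxon11,Taxon24),(Taxon63,(Taxon43,(Taxon60,Taxon16)))))),(Taxon25,(Taxon70,((Taxon65,Taxon57),(Taxon17,Taxon31))))) (25 taxa).
The first is nested inside the second, so Taxon31 shares a more recent common ancestor with Taxon57.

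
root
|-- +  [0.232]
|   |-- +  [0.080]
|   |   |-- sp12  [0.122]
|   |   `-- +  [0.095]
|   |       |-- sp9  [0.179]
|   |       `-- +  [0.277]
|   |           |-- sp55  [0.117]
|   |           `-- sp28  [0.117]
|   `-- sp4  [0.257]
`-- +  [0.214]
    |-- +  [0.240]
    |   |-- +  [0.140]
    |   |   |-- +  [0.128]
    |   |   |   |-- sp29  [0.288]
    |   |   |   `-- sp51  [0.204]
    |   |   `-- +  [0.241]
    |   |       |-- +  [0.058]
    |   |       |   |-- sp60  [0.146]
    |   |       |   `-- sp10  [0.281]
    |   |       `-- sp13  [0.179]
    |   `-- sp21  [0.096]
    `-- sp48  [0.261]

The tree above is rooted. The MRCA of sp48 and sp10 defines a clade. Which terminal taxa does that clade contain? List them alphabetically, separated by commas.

sp10, sp13, sp21, sp29, sp48, sp51, sp60

Tracing sp48: it sits inside ((((sp29,sp51),((sp60,sp10),sp13)),sp21),sp48).
Tracing sp10: it sits inside (sp60,sp10).
The smallest clade enclosing both is ((((sp29,sp51),((sp60,sp10),sp13)),sp21),sp48); the answer is its 7 terminal taxa in alphabetical order.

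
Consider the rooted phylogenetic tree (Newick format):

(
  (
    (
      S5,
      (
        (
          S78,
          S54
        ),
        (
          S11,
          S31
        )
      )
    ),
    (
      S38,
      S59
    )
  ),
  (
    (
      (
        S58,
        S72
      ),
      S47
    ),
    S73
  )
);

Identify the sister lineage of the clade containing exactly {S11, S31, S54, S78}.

S5

The clade containing exactly {S11, S31, S54, S78} attaches to the tree at the node subtending (S5,((S78,S54),(S11,S31))).
The other lineage descending from that same node — the sister group — is the single tip S5.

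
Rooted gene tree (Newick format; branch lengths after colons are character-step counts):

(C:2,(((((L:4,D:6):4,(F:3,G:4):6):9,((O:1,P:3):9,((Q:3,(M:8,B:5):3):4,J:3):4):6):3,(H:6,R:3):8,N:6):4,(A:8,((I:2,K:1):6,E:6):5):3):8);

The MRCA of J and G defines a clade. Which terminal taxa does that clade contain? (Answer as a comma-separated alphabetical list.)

B, D, F, G, J, L, M, O, P, Q

Tracing J: it sits inside ((Q,(M,B)),J).
Tracing G: it sits inside (F,G).
The smallest clade enclosing both is (((L,D),(F,G)),((O,P),((Q,(M,B)),J))); the answer is its 10 terminal taxa in alphabetical order.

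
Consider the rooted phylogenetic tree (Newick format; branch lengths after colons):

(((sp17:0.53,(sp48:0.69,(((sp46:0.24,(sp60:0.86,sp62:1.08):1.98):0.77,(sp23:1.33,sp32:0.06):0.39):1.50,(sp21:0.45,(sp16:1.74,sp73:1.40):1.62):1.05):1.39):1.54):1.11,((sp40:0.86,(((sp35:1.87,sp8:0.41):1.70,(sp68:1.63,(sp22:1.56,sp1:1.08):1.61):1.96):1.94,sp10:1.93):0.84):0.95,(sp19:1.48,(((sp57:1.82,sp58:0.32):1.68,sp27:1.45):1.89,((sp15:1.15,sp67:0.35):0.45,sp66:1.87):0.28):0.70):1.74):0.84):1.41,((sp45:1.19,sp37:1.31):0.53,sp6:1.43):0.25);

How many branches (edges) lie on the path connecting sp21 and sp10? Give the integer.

The MRCA of sp21 and sp10 is the node subtending ((sp17,(sp48,(((sp46,(sp60,sp62)),(sp23,sp32)),(sp21,(sp16,sp73))))),((sp40,(((sp35,sp8),(sp68,(sp22,sp1))),sp10)),(sp19,(((sp57,sp58),sp27),((sp15,sp67),sp66))))).
From sp21 up to that node: 5 branches. From sp10 up to the same node: 4 branches. Total: 5 + 4 = 9.

9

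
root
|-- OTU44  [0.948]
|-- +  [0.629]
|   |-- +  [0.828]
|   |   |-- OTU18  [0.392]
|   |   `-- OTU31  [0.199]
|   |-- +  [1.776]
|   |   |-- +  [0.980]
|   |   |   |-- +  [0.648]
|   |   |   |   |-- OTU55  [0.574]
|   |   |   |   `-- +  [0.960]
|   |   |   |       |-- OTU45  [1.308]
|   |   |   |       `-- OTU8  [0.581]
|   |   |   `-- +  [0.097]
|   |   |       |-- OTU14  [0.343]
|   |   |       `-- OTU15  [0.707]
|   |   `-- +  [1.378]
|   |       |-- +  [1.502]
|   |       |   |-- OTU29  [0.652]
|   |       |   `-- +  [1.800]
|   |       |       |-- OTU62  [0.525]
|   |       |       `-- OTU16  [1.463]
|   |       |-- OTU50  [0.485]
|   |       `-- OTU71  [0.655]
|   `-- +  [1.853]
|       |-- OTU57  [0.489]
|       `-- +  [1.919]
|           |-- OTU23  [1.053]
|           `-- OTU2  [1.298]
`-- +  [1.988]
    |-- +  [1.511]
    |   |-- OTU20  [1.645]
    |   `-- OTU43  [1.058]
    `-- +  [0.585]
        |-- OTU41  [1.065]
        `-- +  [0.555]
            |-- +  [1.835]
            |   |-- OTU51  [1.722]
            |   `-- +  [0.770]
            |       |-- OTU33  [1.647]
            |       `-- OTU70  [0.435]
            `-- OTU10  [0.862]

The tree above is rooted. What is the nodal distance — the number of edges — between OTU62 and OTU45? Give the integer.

8

The MRCA of OTU62 and OTU45 is the node subtending (((OTU55,(OTU45,OTU8)),(OTU14,OTU15)),((OTU29,(OTU62,OTU16)),OTU50,OTU71)).
From OTU62 up to that node: 4 branches. From OTU45 up to the same node: 4 branches. Total: 4 + 4 = 8.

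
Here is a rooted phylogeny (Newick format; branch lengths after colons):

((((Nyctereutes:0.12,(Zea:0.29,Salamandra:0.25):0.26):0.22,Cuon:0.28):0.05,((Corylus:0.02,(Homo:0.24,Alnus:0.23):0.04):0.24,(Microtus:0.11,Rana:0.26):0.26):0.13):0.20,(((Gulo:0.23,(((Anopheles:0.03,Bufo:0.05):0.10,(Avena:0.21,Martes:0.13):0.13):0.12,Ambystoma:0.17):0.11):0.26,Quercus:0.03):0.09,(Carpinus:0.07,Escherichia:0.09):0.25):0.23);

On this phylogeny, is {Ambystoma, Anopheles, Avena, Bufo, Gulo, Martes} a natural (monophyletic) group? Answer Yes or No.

Yes

The most recent common ancestor of these taxa subtends (Gulo,(((Anopheles,Bufo),(Avena,Martes)),Ambystoma)).
That clade has exactly 6 tips — every listed taxon and nothing else — so the group is monophyletic.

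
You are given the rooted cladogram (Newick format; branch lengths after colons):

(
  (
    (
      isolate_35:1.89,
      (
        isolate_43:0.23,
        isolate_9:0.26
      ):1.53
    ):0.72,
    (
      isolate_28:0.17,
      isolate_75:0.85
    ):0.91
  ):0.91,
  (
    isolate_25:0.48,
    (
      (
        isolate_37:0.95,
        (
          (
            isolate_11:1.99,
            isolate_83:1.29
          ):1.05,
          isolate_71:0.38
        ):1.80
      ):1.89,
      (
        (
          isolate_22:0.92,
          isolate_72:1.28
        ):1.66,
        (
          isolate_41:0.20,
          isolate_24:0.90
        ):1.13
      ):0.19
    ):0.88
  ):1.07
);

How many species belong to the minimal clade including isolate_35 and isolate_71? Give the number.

14

The MRCA of isolate_35 and isolate_71 is the root, so the clade is the entire tree.
That clade contains 14 terminal taxa: isolate_11, isolate_22, isolate_24, isolate_25, isolate_28, isolate_35, isolate_37, isolate_41, isolate_43, isolate_71, isolate_72, isolate_75, isolate_83, isolate_9.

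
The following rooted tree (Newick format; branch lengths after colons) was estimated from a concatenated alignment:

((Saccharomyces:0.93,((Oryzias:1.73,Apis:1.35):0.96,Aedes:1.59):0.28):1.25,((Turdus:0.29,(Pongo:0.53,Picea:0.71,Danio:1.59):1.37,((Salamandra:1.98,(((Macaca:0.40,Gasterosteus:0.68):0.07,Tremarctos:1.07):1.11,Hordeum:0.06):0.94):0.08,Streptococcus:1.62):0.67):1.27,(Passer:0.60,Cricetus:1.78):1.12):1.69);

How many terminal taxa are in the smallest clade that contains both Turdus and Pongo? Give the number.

10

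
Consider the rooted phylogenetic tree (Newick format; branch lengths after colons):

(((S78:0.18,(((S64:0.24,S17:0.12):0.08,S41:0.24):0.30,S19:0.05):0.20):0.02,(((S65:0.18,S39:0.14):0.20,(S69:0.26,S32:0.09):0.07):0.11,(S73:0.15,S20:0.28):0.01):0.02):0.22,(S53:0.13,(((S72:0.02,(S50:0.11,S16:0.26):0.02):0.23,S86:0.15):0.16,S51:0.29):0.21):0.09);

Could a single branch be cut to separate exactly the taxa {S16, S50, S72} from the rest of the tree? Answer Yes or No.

The most recent common ancestor of these taxa subtends (S72,(S50,S16)).
That clade has exactly 3 tips — every listed taxon and nothing else — so the group is monophyletic.

Yes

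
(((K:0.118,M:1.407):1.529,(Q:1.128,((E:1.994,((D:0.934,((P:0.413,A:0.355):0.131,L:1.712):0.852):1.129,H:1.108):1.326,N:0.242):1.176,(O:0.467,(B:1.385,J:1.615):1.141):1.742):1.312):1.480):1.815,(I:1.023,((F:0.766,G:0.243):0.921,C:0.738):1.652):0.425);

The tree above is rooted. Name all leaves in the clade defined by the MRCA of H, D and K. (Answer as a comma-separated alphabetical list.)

A, B, D, E, H, J, K, L, M, N, O, P, Q

Tracing H: it sits inside ((D,((P,A),L)),H).
Tracing D: it sits inside (D,((P,A),L)).
Tracing K: it sits inside (K,M).
The smallest clade enclosing all 3 is ((K,M),(Q,((E,((D,((P,A),L)),H),N),(O,(B,J))))); the answer is its 13 terminal taxa in alphabetical order.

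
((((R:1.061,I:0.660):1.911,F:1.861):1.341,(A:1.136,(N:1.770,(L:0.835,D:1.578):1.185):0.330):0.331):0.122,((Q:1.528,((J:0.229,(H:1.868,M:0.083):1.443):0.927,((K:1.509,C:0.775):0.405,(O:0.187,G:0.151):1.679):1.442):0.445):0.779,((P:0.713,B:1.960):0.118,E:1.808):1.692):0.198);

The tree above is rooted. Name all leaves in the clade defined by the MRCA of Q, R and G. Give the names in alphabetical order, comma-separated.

Tracing Q: it sits inside (Q,((J,(H,M)),((K,C),(O,G)))).
Tracing R: it sits inside (R,I).
Tracing G: it sits inside (O,G).
The smallest clade enclosing all 3 is the whole tree (their MRCA is the root), so the answer is all 18 tips in alphabetical order.

A, B, C, D, E, F, G, H, I, J, K, L, M, N, O, P, Q, R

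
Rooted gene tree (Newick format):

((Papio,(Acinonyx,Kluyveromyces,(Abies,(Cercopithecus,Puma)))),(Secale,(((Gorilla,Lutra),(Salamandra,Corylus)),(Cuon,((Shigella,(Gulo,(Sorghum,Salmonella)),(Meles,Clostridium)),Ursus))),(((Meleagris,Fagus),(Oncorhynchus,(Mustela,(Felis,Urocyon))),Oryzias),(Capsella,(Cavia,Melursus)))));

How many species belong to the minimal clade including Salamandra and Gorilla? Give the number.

The MRCA of Salamandra and Gorilla is the node subtending ((Gorilla,Lutra),(Salamandra,Corylus)).
That clade contains 4 terminal taxa: Corylus, Gorilla, Lutra, Salamandra.

4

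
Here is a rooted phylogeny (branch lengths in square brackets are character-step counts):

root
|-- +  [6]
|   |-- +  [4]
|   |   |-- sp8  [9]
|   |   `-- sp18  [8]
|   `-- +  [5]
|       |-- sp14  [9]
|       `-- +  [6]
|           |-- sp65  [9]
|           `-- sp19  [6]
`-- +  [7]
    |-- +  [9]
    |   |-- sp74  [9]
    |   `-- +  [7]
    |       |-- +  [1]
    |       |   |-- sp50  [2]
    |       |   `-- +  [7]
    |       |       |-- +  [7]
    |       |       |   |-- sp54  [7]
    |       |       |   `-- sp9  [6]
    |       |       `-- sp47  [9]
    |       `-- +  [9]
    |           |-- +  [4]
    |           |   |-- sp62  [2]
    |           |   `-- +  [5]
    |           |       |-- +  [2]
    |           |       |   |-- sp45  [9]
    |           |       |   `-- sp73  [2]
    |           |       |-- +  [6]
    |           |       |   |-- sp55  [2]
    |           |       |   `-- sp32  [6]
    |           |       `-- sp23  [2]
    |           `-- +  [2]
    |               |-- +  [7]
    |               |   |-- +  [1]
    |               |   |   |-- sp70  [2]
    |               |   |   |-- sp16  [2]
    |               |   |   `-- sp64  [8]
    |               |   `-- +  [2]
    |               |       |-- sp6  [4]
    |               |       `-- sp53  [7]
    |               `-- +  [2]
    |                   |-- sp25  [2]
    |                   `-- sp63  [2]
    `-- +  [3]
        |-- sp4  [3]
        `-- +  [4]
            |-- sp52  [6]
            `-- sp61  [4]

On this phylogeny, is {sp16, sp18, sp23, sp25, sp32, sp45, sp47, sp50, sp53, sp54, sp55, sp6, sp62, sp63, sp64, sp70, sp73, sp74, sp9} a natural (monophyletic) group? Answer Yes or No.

The MRCA of the listed taxa is the root, so the smallest clade containing them is the whole tree.
That clade also contains sp14, sp19, sp4, sp52, sp61, sp65, sp8, which are not in the proposed group, so the group is not monophyletic.

No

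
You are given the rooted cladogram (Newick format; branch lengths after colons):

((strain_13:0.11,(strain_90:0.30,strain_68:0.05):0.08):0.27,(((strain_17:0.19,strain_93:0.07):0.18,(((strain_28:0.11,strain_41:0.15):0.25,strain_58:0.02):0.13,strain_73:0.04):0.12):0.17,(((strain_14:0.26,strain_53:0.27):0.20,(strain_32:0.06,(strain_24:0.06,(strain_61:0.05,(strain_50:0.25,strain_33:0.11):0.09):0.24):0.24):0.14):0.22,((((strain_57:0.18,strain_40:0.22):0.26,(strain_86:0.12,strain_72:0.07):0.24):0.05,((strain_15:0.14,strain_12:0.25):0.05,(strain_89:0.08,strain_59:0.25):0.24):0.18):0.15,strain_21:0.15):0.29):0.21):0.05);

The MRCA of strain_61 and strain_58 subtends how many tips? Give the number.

22

The MRCA of strain_61 and strain_58 is the node subtending (((strain_17,strain_93),(((strain_28,strain_41),strain_58),strain_73)),(((strain_14,strain_53),(strain_32,(strain_24,(strain_61,(strain_50,strain_33))))),((((strain_57,strain_40),(strain_86,strain_72)),((strain_15,strain_12),(strain_89,strain_59))),strain_21))).
That clade contains 22 terminal taxa: strain_12, strain_14, strain_15, strain_17, strain_21, strain_24, strain_28, strain_32, strain_33, strain_40, strain_41, strain_50, strain_53, strain_57, strain_58, strain_59, strain_61, strain_72, strain_73, strain_86, strain_89, strain_93.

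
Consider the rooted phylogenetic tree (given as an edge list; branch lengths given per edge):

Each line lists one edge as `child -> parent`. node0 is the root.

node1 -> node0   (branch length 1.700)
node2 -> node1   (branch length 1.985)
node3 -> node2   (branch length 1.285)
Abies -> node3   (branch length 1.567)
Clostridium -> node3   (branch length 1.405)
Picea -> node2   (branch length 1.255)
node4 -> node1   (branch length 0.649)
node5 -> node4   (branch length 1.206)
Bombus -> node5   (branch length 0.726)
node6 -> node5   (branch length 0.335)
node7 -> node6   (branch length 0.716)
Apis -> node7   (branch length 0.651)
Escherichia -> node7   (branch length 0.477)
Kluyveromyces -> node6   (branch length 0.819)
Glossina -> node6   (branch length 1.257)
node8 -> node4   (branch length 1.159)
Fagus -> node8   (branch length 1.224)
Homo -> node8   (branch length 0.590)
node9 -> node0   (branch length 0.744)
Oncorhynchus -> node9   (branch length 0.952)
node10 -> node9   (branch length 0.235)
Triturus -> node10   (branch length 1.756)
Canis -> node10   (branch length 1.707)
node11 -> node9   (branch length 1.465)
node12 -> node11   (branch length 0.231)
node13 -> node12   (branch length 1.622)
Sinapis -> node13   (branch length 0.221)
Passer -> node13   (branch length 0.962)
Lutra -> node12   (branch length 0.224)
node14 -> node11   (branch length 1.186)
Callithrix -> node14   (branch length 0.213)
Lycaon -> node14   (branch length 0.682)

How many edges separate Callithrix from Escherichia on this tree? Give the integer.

10

The MRCA of Callithrix and Escherichia is the root of the tree.
From Callithrix up to that node: 4 branches. From Escherichia up to the same node: 6 branches. Total: 4 + 6 = 10.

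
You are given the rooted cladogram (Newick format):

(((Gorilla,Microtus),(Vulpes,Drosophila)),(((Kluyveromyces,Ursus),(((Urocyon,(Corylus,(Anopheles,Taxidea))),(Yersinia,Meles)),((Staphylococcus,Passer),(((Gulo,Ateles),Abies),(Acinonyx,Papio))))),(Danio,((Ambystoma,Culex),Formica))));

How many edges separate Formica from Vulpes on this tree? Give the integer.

7

The MRCA of Formica and Vulpes is the root of the tree.
From Formica up to that node: 4 branches. From Vulpes up to the same node: 3 branches. Total: 4 + 3 = 7.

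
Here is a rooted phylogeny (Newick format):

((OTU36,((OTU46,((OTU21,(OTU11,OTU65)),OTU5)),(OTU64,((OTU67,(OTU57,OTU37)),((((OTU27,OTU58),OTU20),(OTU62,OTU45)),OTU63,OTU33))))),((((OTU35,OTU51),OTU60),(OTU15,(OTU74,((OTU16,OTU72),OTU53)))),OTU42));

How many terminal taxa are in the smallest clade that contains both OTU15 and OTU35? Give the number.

The MRCA of OTU15 and OTU35 is the node subtending (((OTU35,OTU51),OTU60),(OTU15,(OTU74,((OTU16,OTU72),OTU53)))).
That clade contains 8 terminal taxa: OTU15, OTU16, OTU35, OTU51, OTU53, OTU60, OTU72, OTU74.

8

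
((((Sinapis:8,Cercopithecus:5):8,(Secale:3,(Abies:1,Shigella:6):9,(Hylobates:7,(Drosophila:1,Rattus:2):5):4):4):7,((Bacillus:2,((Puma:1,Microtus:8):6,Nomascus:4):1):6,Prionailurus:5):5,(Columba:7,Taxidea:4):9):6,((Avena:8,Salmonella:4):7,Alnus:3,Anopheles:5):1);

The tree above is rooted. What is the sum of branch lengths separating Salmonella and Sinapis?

41

The path runs Salmonella → … → MRCA → … → Sinapis; the MRCA is the root of the tree.
Branch lengths along that path: 4 + 7 + 1 + 6 + 7 + 8 + 8 = 41.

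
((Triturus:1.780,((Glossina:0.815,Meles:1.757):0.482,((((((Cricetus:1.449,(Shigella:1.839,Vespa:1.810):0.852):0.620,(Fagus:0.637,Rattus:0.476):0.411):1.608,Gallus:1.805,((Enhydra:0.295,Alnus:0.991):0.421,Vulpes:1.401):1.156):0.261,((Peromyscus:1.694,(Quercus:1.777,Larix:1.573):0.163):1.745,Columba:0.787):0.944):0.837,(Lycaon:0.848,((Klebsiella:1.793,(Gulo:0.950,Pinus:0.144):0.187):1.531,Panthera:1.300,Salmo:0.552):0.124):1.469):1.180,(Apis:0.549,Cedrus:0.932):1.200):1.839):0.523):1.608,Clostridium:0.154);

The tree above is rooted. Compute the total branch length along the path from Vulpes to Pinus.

7.110

The path runs Vulpes → … → MRCA → … → Pinus; the MRCA is the node subtending (((((Cricetus,(Shigella,Vespa)),(Fagus,Rattus)),Gallus,((Enhydra,Alnus),Vulpes)),((Peromyscus,(Quercus,Larix)),Columba)),(Lycaon,((Klebsiella,(Gulo,Pinus)),Panthera,Salmo))).
Branch lengths along that path: 1.401 + 1.156 + 0.261 + 0.837 + 1.469 + 0.124 + 1.531 + 0.187 + 0.144 = 7.110.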